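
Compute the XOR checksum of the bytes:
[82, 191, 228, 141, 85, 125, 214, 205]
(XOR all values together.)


XOR chain: 82 ^ 191 ^ 228 ^ 141 ^ 85 ^ 125 ^ 214 ^ 205 = 183

183


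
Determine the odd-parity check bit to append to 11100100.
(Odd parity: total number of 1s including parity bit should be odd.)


Number of 1s in data: 4
Parity bit: 1

1


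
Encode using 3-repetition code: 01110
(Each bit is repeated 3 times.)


Each bit -> 3 copies

000111111111000


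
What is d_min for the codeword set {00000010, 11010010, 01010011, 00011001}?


Comparing all pairs, minimum distance: 2
Can detect 1 errors, correct 0 errors

2


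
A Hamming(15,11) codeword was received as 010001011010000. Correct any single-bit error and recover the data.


Syndrome = 14: error at position 14

Data: 00101010010 (corrected bit 14)


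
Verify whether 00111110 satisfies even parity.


Number of 1s: 5

No, parity error (5 ones)


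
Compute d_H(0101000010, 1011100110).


XOR: 1110100100
Count of 1s: 5

5


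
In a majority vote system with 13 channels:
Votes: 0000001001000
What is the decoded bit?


Ones: 2 out of 13
Threshold: 7

0 (2/13 voted 1)


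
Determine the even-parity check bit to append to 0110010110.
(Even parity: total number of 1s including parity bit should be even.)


Number of 1s in data: 5
Parity bit: 1

1


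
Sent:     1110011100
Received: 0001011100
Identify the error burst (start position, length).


XOR: 1111000000

Burst at position 0, length 4


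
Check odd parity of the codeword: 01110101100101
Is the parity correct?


Number of 1s: 8

No, parity error (8 ones)


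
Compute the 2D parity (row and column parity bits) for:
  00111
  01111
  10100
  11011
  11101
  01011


Row parities: 100001
Column parities: 10001

Row P: 100001, Col P: 10001, Corner: 0


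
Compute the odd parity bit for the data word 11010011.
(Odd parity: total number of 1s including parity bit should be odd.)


Number of 1s in data: 5
Parity bit: 0

0


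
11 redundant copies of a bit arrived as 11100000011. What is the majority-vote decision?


Ones: 5 out of 11
Threshold: 6

0 (5/11 voted 1)


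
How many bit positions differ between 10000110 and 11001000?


XOR: 01001110
Count of 1s: 4

4


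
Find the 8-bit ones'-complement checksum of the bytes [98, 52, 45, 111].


Sum = 306 mod 256 = 50
Complement = 205

205


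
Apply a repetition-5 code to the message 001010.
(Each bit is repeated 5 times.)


Each bit -> 5 copies

000000000011111000001111100000


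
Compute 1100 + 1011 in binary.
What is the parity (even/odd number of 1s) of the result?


1100 = 12
1011 = 11
Sum = 23 = 10111
1s count = 4

even parity (4 ones in 10111)


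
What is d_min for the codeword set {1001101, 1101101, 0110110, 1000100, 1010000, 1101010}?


Comparing all pairs, minimum distance: 1
Can detect 0 errors, correct 0 errors

1


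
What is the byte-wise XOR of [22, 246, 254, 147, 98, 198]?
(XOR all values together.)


XOR chain: 22 ^ 246 ^ 254 ^ 147 ^ 98 ^ 198 = 41

41


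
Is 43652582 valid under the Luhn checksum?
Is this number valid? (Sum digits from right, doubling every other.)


Luhn sum = 37
37 mod 10 = 7

Invalid (Luhn sum mod 10 = 7)


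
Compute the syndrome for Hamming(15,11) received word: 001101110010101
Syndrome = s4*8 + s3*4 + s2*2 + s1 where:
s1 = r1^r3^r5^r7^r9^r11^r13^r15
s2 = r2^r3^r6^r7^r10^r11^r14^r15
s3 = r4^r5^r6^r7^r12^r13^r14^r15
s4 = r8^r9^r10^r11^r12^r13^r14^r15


s1=1, s2=1, s3=1, s4=0

Syndrome = 7 (error at position 7)


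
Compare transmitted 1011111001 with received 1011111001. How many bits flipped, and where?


XOR: 0000000000

0 errors (received matches sent)


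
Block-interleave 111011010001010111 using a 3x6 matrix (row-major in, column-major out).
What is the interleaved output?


Matrix:
  111011
  010001
  010111
Read columns: 100111100001101111

100111100001101111


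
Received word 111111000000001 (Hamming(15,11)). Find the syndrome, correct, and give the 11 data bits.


Syndrome = 8: error at position 8

Data: 11100000001 (corrected bit 8)


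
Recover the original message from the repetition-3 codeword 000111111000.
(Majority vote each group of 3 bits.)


Groups: 000, 111, 111, 000
Majority votes: 0110

0110


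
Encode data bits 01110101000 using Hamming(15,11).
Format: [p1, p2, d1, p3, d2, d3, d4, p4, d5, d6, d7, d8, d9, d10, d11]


Parity bits: p1=0, p2=1, p3=0, p4=0

010011100101000


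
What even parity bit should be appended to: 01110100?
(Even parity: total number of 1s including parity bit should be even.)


Number of 1s in data: 4
Parity bit: 0

0


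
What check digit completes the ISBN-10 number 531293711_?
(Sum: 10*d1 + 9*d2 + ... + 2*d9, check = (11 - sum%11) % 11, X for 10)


Weighted sum: 201
201 mod 11 = 3

Check digit: 8


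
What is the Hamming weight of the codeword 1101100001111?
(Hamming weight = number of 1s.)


Counting 1s in 1101100001111

8


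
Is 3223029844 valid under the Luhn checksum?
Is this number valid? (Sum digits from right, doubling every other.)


Luhn sum = 46
46 mod 10 = 6

Invalid (Luhn sum mod 10 = 6)


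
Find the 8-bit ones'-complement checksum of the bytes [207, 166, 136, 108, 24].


Sum = 641 mod 256 = 129
Complement = 126

126


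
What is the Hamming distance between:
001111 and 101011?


XOR: 100100
Count of 1s: 2

2


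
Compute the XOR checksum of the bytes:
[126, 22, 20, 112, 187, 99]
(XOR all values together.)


XOR chain: 126 ^ 22 ^ 20 ^ 112 ^ 187 ^ 99 = 212

212


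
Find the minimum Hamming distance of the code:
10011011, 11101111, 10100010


Comparing all pairs, minimum distance: 4
Can detect 3 errors, correct 1 errors

4


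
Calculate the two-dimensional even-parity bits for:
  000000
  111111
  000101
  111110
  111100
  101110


Row parities: 000100
Column parities: 010110

Row P: 000100, Col P: 010110, Corner: 1


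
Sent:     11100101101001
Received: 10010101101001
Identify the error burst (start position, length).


XOR: 01110000000000

Burst at position 1, length 3


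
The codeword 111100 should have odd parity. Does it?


Number of 1s: 4

No, parity error (4 ones)


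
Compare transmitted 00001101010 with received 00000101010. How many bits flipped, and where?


XOR: 00001000000

1 error(s) at position(s): 4


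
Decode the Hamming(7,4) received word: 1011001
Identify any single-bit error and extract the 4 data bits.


Syndrome = 1: error at position 1

Data: 1001 (corrected bit 1)


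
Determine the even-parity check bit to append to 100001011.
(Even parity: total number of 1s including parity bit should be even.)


Number of 1s in data: 4
Parity bit: 0

0


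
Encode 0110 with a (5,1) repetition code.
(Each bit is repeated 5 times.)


Each bit -> 5 copies

00000111111111100000


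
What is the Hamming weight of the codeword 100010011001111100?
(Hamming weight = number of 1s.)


Counting 1s in 100010011001111100

9


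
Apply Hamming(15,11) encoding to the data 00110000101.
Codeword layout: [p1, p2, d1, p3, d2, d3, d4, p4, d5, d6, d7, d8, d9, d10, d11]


Parity bits: p1=1, p2=1, p3=0, p4=0

110001100000101


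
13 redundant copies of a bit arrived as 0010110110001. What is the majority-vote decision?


Ones: 6 out of 13
Threshold: 7

0 (6/13 voted 1)


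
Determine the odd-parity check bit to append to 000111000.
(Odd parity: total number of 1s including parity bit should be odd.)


Number of 1s in data: 3
Parity bit: 0

0


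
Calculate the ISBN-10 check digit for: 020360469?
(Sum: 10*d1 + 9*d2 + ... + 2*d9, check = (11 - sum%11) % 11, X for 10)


Weighted sum: 127
127 mod 11 = 6

Check digit: 5


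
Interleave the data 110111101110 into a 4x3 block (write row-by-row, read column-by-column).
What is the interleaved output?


Matrix:
  110
  111
  101
  110
Read columns: 111111010110

111111010110


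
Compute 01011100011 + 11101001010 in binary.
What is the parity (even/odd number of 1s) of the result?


01011100011 = 739
11101001010 = 1866
Sum = 2605 = 101000101101
1s count = 6

even parity (6 ones in 101000101101)


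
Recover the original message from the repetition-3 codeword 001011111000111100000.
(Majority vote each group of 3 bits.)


Groups: 001, 011, 111, 000, 111, 100, 000
Majority votes: 0110100

0110100


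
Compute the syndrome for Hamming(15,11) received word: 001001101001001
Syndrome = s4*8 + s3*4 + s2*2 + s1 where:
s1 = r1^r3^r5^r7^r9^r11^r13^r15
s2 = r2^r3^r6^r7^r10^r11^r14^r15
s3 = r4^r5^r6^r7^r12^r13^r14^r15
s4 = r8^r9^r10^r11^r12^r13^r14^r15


s1=0, s2=0, s3=0, s4=1

Syndrome = 8 (error at position 8)


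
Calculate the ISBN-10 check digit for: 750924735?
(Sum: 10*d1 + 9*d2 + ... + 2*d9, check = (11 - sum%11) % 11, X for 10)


Weighted sum: 257
257 mod 11 = 4

Check digit: 7


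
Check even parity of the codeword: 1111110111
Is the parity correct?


Number of 1s: 9

No, parity error (9 ones)


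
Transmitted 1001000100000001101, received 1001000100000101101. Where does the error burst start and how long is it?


XOR: 0000000000000100000

Burst at position 13, length 1


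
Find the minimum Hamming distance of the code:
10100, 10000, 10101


Comparing all pairs, minimum distance: 1
Can detect 0 errors, correct 0 errors

1


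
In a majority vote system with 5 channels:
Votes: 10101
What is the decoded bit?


Ones: 3 out of 5
Threshold: 3

1 (3/5 voted 1)


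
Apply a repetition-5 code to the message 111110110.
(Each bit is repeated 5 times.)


Each bit -> 5 copies

111111111111111111111111100000111111111100000


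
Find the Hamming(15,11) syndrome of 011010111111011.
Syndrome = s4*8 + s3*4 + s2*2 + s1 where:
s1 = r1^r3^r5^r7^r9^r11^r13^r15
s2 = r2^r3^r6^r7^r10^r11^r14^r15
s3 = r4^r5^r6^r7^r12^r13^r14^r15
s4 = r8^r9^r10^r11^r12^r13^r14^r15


s1=0, s2=1, s3=1, s4=1

Syndrome = 14 (error at position 14)


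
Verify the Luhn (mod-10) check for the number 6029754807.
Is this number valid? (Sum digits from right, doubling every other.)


Luhn sum = 49
49 mod 10 = 9

Invalid (Luhn sum mod 10 = 9)


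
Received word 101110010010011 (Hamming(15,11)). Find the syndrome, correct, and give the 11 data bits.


Syndrome = 1: error at position 1

Data: 11000010011 (corrected bit 1)


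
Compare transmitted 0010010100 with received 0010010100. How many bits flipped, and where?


XOR: 0000000000

0 errors (received matches sent)


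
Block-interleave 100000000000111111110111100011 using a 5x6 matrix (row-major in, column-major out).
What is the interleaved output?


Matrix:
  100000
  000000
  111111
  110111
  100011
Read columns: 101110011000100001100011100111

101110011000100001100011100111


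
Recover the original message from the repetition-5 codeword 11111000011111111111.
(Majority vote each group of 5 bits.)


Groups: 11111, 00001, 11111, 11111
Majority votes: 1011

1011


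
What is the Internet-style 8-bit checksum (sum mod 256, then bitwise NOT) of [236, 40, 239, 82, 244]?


Sum = 841 mod 256 = 73
Complement = 182

182


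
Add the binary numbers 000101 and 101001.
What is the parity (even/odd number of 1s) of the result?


000101 = 5
101001 = 41
Sum = 46 = 101110
1s count = 4

even parity (4 ones in 101110)


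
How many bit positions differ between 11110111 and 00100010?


XOR: 11010101
Count of 1s: 5

5


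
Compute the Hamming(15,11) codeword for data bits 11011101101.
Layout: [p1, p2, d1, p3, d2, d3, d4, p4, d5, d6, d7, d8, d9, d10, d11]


Parity bits: p1=0, p2=0, p3=1, p4=1

001110111101101


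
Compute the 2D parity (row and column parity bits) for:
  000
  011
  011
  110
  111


Row parities: 00001
Column parities: 001

Row P: 00001, Col P: 001, Corner: 1


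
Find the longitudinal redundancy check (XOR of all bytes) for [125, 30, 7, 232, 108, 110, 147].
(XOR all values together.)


XOR chain: 125 ^ 30 ^ 7 ^ 232 ^ 108 ^ 110 ^ 147 = 29

29


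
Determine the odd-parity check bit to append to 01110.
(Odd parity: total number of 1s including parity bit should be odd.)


Number of 1s in data: 3
Parity bit: 0

0


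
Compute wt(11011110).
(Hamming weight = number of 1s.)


Counting 1s in 11011110

6


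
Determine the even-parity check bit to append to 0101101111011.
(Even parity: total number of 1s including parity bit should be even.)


Number of 1s in data: 9
Parity bit: 1

1


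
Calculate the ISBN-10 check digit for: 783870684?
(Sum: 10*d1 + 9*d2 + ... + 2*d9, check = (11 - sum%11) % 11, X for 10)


Weighted sum: 320
320 mod 11 = 1

Check digit: X


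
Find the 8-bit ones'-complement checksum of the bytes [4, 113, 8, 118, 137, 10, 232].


Sum = 622 mod 256 = 110
Complement = 145

145


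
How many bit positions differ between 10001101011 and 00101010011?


XOR: 10100111000
Count of 1s: 5

5


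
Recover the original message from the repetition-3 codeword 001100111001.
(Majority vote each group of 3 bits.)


Groups: 001, 100, 111, 001
Majority votes: 0010

0010


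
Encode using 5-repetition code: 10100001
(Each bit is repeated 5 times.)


Each bit -> 5 copies

1111100000111110000000000000000000011111


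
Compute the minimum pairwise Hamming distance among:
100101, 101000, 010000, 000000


Comparing all pairs, minimum distance: 1
Can detect 0 errors, correct 0 errors

1


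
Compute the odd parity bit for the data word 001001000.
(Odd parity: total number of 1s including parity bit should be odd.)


Number of 1s in data: 2
Parity bit: 1

1


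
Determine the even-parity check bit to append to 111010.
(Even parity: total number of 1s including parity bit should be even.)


Number of 1s in data: 4
Parity bit: 0

0


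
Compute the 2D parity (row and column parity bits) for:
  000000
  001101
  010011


Row parities: 011
Column parities: 011110

Row P: 011, Col P: 011110, Corner: 0


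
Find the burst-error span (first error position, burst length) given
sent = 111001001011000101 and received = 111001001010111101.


XOR: 000000000001111000

Burst at position 11, length 4


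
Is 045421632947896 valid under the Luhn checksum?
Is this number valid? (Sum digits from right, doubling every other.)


Luhn sum = 80
80 mod 10 = 0

Valid (Luhn sum mod 10 = 0)


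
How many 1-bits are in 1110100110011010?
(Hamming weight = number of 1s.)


Counting 1s in 1110100110011010

9


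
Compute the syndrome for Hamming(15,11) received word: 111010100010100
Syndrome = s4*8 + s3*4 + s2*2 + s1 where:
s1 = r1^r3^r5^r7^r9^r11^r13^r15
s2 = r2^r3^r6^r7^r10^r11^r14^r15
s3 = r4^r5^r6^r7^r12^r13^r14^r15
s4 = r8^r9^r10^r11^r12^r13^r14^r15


s1=0, s2=0, s3=1, s4=0

Syndrome = 4 (error at position 4)


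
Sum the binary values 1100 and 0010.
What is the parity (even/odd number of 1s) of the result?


1100 = 12
0010 = 2
Sum = 14 = 1110
1s count = 3

odd parity (3 ones in 1110)


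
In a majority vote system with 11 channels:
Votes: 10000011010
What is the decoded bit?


Ones: 4 out of 11
Threshold: 6

0 (4/11 voted 1)


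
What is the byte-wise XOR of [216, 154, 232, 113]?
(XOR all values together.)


XOR chain: 216 ^ 154 ^ 232 ^ 113 = 219

219


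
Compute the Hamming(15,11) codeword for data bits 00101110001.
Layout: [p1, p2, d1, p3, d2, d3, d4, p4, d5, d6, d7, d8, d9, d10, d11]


Parity bits: p1=1, p2=0, p3=0, p4=0

100001001110001


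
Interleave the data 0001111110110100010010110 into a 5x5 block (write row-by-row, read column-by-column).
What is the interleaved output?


Matrix:
  00011
  11110
  11010
  00100
  10110
Read columns: 0110101100010111110110000

0110101100010111110110000


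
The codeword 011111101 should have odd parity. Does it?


Number of 1s: 7

Yes, parity is correct (7 ones)


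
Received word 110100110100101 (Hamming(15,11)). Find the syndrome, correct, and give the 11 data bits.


Syndrome = 0: no error detected

Data: 00010100101 (no errors)


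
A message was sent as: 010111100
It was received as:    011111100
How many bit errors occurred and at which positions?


XOR: 001000000

1 error(s) at position(s): 2


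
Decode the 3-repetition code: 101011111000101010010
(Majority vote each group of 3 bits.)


Groups: 101, 011, 111, 000, 101, 010, 010
Majority votes: 1110100

1110100


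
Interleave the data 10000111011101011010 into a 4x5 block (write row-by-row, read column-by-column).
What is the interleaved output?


Matrix:
  10000
  11101
  11010
  11010
Read columns: 11110111010000110100

11110111010000110100


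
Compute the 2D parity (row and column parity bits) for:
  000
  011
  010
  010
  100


Row parities: 00111
Column parities: 111

Row P: 00111, Col P: 111, Corner: 1


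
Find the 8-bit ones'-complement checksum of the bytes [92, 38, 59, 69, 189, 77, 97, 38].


Sum = 659 mod 256 = 147
Complement = 108

108


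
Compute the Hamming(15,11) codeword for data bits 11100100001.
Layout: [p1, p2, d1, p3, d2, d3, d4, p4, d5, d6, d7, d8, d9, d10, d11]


Parity bits: p1=1, p2=0, p3=1, p4=0

101111000100001


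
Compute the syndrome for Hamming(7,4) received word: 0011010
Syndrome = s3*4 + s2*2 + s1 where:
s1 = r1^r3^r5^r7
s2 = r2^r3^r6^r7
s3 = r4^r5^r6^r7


s1=1, s2=0, s3=0

Syndrome = 1 (error at position 1)


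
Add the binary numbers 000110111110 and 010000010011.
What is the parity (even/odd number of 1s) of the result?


000110111110 = 446
010000010011 = 1043
Sum = 1489 = 10111010001
1s count = 6

even parity (6 ones in 10111010001)


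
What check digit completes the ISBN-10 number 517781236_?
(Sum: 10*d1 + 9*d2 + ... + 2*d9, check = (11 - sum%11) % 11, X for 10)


Weighted sum: 246
246 mod 11 = 4

Check digit: 7


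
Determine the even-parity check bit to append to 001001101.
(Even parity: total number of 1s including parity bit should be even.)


Number of 1s in data: 4
Parity bit: 0

0


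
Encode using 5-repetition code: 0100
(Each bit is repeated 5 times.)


Each bit -> 5 copies

00000111110000000000


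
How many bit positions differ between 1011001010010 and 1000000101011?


XOR: 0011001111001
Count of 1s: 7

7


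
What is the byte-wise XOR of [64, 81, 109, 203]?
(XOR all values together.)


XOR chain: 64 ^ 81 ^ 109 ^ 203 = 183

183


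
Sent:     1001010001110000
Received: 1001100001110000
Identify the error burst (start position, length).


XOR: 0000110000000000

Burst at position 4, length 2


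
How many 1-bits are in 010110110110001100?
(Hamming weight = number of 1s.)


Counting 1s in 010110110110001100

9


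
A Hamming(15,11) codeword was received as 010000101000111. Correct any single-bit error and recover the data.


Syndrome = 0: no error detected

Data: 00011000111 (no errors)


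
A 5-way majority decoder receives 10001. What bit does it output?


Ones: 2 out of 5
Threshold: 3

0 (2/5 voted 1)


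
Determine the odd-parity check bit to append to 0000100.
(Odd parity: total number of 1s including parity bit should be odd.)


Number of 1s in data: 1
Parity bit: 0

0


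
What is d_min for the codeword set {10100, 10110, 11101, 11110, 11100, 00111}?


Comparing all pairs, minimum distance: 1
Can detect 0 errors, correct 0 errors

1


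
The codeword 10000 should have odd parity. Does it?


Number of 1s: 1

Yes, parity is correct (1 ones)


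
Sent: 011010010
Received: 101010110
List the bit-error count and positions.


XOR: 110000100

3 error(s) at position(s): 0, 1, 6


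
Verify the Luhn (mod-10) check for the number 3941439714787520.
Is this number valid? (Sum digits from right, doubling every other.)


Luhn sum = 84
84 mod 10 = 4

Invalid (Luhn sum mod 10 = 4)


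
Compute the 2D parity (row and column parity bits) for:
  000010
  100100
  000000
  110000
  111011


Row parities: 10001
Column parities: 101101

Row P: 10001, Col P: 101101, Corner: 0


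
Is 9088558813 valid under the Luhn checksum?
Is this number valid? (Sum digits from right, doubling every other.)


Luhn sum = 50
50 mod 10 = 0

Valid (Luhn sum mod 10 = 0)


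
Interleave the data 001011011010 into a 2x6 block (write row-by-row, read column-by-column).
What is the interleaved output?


Matrix:
  001011
  011010
Read columns: 000111001110

000111001110


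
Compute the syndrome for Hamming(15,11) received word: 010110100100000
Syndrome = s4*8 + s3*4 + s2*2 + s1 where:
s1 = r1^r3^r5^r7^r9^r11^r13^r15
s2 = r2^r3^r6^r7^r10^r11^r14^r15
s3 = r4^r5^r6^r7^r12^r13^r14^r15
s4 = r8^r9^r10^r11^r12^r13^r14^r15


s1=0, s2=1, s3=1, s4=1

Syndrome = 14 (error at position 14)


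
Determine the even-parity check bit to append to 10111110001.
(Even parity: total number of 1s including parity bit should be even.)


Number of 1s in data: 7
Parity bit: 1

1


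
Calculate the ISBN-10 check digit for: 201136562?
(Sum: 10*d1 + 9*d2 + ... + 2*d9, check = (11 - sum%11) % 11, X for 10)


Weighted sum: 125
125 mod 11 = 4

Check digit: 7


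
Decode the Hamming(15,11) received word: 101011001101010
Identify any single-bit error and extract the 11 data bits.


Syndrome = 0: no error detected

Data: 11101101010 (no errors)


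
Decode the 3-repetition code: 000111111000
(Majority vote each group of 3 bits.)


Groups: 000, 111, 111, 000
Majority votes: 0110

0110


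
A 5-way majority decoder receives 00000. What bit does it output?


Ones: 0 out of 5
Threshold: 3

0 (0/5 voted 1)


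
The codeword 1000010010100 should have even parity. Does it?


Number of 1s: 4

Yes, parity is correct (4 ones)


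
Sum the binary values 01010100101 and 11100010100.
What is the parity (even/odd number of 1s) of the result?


01010100101 = 677
11100010100 = 1812
Sum = 2489 = 100110111001
1s count = 7

odd parity (7 ones in 100110111001)


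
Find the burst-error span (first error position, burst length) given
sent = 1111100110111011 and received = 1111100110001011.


XOR: 0000000000110000

Burst at position 10, length 2


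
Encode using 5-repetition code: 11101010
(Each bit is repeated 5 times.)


Each bit -> 5 copies

1111111111111110000011111000001111100000


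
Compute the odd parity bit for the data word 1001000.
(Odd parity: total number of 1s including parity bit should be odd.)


Number of 1s in data: 2
Parity bit: 1

1


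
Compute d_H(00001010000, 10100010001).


XOR: 10101000001
Count of 1s: 4

4


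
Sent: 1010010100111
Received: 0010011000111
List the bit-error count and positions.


XOR: 1000001100000

3 error(s) at position(s): 0, 6, 7


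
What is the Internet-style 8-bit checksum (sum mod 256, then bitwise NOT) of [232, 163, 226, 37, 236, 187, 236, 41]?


Sum = 1358 mod 256 = 78
Complement = 177

177


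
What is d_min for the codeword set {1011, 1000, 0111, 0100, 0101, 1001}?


Comparing all pairs, minimum distance: 1
Can detect 0 errors, correct 0 errors

1


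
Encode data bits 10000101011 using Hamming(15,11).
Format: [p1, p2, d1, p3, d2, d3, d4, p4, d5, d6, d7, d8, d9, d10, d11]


Parity bits: p1=0, p2=0, p3=1, p4=0

001100000101011


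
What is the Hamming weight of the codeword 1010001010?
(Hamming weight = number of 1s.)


Counting 1s in 1010001010

4


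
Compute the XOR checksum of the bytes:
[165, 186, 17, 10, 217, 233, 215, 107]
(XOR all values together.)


XOR chain: 165 ^ 186 ^ 17 ^ 10 ^ 217 ^ 233 ^ 215 ^ 107 = 136

136


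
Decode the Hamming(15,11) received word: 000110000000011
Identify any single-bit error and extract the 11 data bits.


Syndrome = 0: no error detected

Data: 01000000011 (no errors)


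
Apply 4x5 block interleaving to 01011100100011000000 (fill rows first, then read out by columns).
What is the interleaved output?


Matrix:
  01011
  10010
  00110
  00000
Read columns: 01001000001011101000

01001000001011101000


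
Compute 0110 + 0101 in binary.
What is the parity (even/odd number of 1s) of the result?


0110 = 6
0101 = 5
Sum = 11 = 1011
1s count = 3

odd parity (3 ones in 1011)


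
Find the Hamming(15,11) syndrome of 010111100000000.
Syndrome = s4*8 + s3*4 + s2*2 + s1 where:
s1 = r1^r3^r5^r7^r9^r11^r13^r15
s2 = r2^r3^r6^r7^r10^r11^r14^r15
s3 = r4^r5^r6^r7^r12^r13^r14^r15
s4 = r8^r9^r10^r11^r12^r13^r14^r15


s1=0, s2=1, s3=0, s4=0

Syndrome = 2 (error at position 2)


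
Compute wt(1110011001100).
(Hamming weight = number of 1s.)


Counting 1s in 1110011001100

7


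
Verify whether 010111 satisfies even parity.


Number of 1s: 4

Yes, parity is correct (4 ones)


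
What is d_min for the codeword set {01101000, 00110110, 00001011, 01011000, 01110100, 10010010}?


Comparing all pairs, minimum distance: 2
Can detect 1 errors, correct 0 errors

2


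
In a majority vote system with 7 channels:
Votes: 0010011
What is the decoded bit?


Ones: 3 out of 7
Threshold: 4

0 (3/7 voted 1)


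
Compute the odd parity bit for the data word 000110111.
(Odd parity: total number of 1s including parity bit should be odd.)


Number of 1s in data: 5
Parity bit: 0

0


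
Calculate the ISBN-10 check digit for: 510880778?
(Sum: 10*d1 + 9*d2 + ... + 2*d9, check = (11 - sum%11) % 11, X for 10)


Weighted sum: 228
228 mod 11 = 8

Check digit: 3


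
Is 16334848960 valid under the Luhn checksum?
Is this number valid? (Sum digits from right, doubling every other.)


Luhn sum = 47
47 mod 10 = 7

Invalid (Luhn sum mod 10 = 7)


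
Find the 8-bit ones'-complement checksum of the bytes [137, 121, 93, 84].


Sum = 435 mod 256 = 179
Complement = 76

76


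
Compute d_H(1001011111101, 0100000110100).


XOR: 1101011001001
Count of 1s: 7

7


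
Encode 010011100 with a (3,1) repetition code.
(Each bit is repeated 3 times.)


Each bit -> 3 copies

000111000000111111111000000


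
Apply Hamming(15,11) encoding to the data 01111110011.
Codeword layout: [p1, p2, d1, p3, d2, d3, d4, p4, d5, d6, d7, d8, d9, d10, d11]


Parity bits: p1=1, p2=0, p3=1, p4=1

100111111110011


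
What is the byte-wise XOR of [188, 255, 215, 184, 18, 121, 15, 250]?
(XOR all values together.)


XOR chain: 188 ^ 255 ^ 215 ^ 184 ^ 18 ^ 121 ^ 15 ^ 250 = 178

178


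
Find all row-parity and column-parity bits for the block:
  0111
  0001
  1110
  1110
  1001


Row parities: 11110
Column parities: 1111

Row P: 11110, Col P: 1111, Corner: 0


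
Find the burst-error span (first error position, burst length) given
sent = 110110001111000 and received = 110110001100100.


XOR: 000000000011100

Burst at position 10, length 3


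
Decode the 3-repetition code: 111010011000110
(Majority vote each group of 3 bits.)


Groups: 111, 010, 011, 000, 110
Majority votes: 10101

10101


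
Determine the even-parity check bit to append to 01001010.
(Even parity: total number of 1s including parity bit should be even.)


Number of 1s in data: 3
Parity bit: 1

1


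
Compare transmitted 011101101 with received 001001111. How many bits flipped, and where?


XOR: 010100010

3 error(s) at position(s): 1, 3, 7


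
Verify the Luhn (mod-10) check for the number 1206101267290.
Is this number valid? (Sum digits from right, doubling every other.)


Luhn sum = 36
36 mod 10 = 6

Invalid (Luhn sum mod 10 = 6)


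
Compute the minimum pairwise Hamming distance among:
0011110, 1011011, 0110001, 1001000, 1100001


Comparing all pairs, minimum distance: 2
Can detect 1 errors, correct 0 errors

2


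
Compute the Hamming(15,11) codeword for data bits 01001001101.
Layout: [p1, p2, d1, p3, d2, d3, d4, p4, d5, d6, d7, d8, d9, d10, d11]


Parity bits: p1=0, p2=1, p3=0, p4=0

010010001001101


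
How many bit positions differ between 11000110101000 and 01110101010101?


XOR: 10110011111101
Count of 1s: 10

10


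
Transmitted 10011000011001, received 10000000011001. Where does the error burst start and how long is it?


XOR: 00011000000000

Burst at position 3, length 2


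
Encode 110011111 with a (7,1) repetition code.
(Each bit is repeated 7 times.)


Each bit -> 7 copies

111111111111110000000000000011111111111111111111111111111111111


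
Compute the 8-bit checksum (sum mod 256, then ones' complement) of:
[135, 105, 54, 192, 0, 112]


Sum = 598 mod 256 = 86
Complement = 169

169


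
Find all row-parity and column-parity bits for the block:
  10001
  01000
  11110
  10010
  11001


Row parities: 01001
Column parities: 01100

Row P: 01001, Col P: 01100, Corner: 0


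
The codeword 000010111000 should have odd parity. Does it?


Number of 1s: 4

No, parity error (4 ones)


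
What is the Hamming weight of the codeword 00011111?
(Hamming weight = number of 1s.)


Counting 1s in 00011111

5


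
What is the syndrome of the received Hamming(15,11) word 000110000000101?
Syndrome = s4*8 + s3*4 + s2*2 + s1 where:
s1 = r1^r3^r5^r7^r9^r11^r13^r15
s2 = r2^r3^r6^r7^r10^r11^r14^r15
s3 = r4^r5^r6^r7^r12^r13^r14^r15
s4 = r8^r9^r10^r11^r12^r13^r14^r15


s1=1, s2=1, s3=0, s4=0

Syndrome = 3 (error at position 3)


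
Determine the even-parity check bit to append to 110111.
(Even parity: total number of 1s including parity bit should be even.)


Number of 1s in data: 5
Parity bit: 1

1


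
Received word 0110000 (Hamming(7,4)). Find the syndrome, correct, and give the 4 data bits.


Syndrome = 1: error at position 1

Data: 1000 (corrected bit 1)


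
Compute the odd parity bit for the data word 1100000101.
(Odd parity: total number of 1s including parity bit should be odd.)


Number of 1s in data: 4
Parity bit: 1

1


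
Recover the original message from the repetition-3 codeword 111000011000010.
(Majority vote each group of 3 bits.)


Groups: 111, 000, 011, 000, 010
Majority votes: 10100

10100


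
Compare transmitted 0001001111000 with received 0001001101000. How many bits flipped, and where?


XOR: 0000000010000

1 error(s) at position(s): 8


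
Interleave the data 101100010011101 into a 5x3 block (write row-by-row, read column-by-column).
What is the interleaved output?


Matrix:
  101
  100
  010
  011
  101
Read columns: 110010011010011

110010011010011


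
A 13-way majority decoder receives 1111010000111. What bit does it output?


Ones: 8 out of 13
Threshold: 7

1 (8/13 voted 1)


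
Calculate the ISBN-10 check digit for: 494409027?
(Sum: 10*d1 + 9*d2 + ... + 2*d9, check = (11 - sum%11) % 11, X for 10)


Weighted sum: 246
246 mod 11 = 4

Check digit: 7


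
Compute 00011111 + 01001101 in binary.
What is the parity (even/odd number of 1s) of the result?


00011111 = 31
01001101 = 77
Sum = 108 = 1101100
1s count = 4

even parity (4 ones in 1101100)


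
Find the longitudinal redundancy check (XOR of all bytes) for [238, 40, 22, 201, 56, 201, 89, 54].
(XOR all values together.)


XOR chain: 238 ^ 40 ^ 22 ^ 201 ^ 56 ^ 201 ^ 89 ^ 54 = 135

135


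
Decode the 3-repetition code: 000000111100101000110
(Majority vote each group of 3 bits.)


Groups: 000, 000, 111, 100, 101, 000, 110
Majority votes: 0010101

0010101


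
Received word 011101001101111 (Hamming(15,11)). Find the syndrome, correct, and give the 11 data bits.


Syndrome = 0: no error detected

Data: 10101101111 (no errors)


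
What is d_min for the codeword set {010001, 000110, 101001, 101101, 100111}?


Comparing all pairs, minimum distance: 1
Can detect 0 errors, correct 0 errors

1


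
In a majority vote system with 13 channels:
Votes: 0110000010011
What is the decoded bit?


Ones: 5 out of 13
Threshold: 7

0 (5/13 voted 1)


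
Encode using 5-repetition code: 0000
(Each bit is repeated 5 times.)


Each bit -> 5 copies

00000000000000000000


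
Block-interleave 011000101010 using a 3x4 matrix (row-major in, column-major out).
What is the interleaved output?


Matrix:
  0110
  0010
  1010
Read columns: 001100111000

001100111000


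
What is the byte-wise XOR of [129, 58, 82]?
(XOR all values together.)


XOR chain: 129 ^ 58 ^ 82 = 233

233


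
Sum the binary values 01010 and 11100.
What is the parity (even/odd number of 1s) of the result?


01010 = 10
11100 = 28
Sum = 38 = 100110
1s count = 3

odd parity (3 ones in 100110)


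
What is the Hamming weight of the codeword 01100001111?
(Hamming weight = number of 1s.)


Counting 1s in 01100001111

6


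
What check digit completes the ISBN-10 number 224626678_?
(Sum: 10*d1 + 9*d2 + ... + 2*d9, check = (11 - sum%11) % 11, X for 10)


Weighted sum: 215
215 mod 11 = 6

Check digit: 5


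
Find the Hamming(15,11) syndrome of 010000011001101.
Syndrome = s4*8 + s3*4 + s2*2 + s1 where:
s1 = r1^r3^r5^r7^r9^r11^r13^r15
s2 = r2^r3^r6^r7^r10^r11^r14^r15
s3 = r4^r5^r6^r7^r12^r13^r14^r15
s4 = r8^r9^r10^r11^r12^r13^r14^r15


s1=1, s2=0, s3=1, s4=1

Syndrome = 13 (error at position 13)


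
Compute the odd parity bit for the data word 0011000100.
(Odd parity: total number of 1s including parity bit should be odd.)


Number of 1s in data: 3
Parity bit: 0

0


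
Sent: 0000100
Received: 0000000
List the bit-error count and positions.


XOR: 0000100

1 error(s) at position(s): 4


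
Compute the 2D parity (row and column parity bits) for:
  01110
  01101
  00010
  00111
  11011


Row parities: 11110
Column parities: 11101

Row P: 11110, Col P: 11101, Corner: 0


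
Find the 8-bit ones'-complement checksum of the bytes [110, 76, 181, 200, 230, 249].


Sum = 1046 mod 256 = 22
Complement = 233

233


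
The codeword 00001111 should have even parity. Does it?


Number of 1s: 4

Yes, parity is correct (4 ones)


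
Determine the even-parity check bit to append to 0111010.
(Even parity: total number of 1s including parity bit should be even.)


Number of 1s in data: 4
Parity bit: 0

0


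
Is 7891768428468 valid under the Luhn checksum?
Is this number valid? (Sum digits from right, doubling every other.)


Luhn sum = 75
75 mod 10 = 5

Invalid (Luhn sum mod 10 = 5)


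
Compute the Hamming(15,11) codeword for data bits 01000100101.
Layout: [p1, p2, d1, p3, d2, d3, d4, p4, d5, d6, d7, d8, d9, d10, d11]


Parity bits: p1=1, p2=0, p3=1, p4=1

100110010100101


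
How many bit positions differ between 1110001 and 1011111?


XOR: 0101110
Count of 1s: 4

4


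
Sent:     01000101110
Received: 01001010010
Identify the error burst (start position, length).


XOR: 00001111100

Burst at position 4, length 5


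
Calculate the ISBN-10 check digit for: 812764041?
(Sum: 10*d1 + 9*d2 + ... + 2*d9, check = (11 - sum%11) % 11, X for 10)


Weighted sum: 224
224 mod 11 = 4

Check digit: 7


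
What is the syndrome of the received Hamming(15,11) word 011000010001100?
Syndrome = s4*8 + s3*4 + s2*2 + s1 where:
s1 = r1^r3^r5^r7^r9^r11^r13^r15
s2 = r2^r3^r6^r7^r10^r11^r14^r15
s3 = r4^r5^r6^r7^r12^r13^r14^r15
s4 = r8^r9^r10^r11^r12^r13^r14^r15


s1=0, s2=0, s3=0, s4=1

Syndrome = 8 (error at position 8)


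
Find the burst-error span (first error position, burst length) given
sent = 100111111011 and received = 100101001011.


XOR: 000010110000

Burst at position 4, length 4


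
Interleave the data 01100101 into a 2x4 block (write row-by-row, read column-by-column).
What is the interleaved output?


Matrix:
  0110
  0101
Read columns: 00111001

00111001


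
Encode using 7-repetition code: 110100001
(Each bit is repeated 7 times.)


Each bit -> 7 copies

111111111111110000000111111100000000000000000000000000001111111


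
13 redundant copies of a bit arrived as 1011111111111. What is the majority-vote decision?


Ones: 12 out of 13
Threshold: 7

1 (12/13 voted 1)


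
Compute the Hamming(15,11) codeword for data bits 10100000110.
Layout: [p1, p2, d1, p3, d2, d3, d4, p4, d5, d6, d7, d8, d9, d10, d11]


Parity bits: p1=0, p2=1, p3=1, p4=0

011101000000110


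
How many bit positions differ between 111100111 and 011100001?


XOR: 100000110
Count of 1s: 3

3


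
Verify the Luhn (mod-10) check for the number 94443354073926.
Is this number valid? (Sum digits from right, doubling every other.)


Luhn sum = 71
71 mod 10 = 1

Invalid (Luhn sum mod 10 = 1)


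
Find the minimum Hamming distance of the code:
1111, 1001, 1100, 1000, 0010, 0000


Comparing all pairs, minimum distance: 1
Can detect 0 errors, correct 0 errors

1


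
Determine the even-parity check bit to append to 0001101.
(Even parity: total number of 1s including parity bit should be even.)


Number of 1s in data: 3
Parity bit: 1

1


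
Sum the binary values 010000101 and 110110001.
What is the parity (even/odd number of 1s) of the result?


010000101 = 133
110110001 = 433
Sum = 566 = 1000110110
1s count = 5

odd parity (5 ones in 1000110110)


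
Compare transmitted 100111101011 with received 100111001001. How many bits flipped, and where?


XOR: 000000100010

2 error(s) at position(s): 6, 10


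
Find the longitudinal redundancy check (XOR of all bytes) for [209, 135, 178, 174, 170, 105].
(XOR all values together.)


XOR chain: 209 ^ 135 ^ 178 ^ 174 ^ 170 ^ 105 = 137

137


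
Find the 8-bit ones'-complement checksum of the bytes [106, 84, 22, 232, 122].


Sum = 566 mod 256 = 54
Complement = 201

201


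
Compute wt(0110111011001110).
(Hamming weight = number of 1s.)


Counting 1s in 0110111011001110

10


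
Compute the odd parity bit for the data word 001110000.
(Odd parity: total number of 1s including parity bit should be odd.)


Number of 1s in data: 3
Parity bit: 0

0


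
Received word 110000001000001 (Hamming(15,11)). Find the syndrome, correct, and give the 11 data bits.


Syndrome = 5: error at position 5

Data: 01001000001 (corrected bit 5)


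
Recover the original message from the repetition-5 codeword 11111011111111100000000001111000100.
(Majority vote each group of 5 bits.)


Groups: 11111, 01111, 11111, 00000, 00000, 11110, 00100
Majority votes: 1110010

1110010


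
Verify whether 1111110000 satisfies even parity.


Number of 1s: 6

Yes, parity is correct (6 ones)


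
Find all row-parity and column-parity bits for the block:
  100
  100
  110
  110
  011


Row parities: 11000
Column parities: 011

Row P: 11000, Col P: 011, Corner: 0


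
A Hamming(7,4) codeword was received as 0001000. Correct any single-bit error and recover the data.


Syndrome = 4: error at position 4

Data: 0000 (corrected bit 4)


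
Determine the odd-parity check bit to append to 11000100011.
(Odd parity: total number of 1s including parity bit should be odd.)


Number of 1s in data: 5
Parity bit: 0

0


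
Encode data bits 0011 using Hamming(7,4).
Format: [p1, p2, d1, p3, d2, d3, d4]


Parity bits: p1=1, p2=0, p3=0

1000011


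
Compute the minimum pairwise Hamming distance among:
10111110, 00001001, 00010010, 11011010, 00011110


Comparing all pairs, minimum distance: 2
Can detect 1 errors, correct 0 errors

2


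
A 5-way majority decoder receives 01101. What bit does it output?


Ones: 3 out of 5
Threshold: 3

1 (3/5 voted 1)


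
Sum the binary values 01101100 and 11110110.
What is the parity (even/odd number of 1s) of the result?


01101100 = 108
11110110 = 246
Sum = 354 = 101100010
1s count = 4

even parity (4 ones in 101100010)


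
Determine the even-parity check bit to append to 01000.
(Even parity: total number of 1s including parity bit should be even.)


Number of 1s in data: 1
Parity bit: 1

1
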